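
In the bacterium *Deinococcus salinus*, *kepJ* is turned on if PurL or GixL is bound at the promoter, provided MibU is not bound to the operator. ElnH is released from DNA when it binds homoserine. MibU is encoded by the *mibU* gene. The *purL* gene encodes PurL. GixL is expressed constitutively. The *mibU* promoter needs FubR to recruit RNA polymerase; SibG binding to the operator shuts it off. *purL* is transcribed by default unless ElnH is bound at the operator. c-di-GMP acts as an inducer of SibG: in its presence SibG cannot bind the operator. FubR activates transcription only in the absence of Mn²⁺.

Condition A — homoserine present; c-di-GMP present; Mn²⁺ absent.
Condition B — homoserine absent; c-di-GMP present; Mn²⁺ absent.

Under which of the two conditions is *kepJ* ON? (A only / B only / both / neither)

Condition A:
Homoserine is present, so ElnH is inactive.
With no repressor bound, *purL* is transcribed.
So PurL is produced and active.
GixL is produced constitutively and is active.
c-di-GMP is present, so SibG is inactive.
Mn²⁺ is absent, so FubR is active.
No repressor is bound and FubR is active, so *mibU* is transcribed.
So MibU is produced and active.
With repressor MibU bound, *kepJ* is not transcribed.
→ *kepJ* is OFF in A.
Condition B:
Homoserine is absent, so ElnH is active.
With repressor ElnH bound, *purL* is not transcribed.
So PurL is not produced.
GixL is produced constitutively and is active.
c-di-GMP is present, so SibG is inactive.
Mn²⁺ is absent, so FubR is active.
No repressor is bound and FubR is active, so *mibU* is transcribed.
So MibU is produced and active.
With repressor MibU bound, *kepJ* is not transcribed.
→ *kepJ* is OFF in B.

neither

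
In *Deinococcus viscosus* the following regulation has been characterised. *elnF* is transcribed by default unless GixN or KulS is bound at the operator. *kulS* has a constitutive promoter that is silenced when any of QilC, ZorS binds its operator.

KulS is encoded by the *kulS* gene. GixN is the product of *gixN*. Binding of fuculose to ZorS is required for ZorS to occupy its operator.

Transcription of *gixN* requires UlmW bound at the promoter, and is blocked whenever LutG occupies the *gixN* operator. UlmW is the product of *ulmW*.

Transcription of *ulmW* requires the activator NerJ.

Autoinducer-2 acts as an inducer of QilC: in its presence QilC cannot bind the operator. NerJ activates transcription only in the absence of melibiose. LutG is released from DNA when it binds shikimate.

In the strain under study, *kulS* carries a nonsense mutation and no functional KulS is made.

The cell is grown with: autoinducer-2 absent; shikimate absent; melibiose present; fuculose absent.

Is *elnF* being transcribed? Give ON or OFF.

Melibiose is present, so NerJ is inactive.
Required activator NerJ is absent, so *ulmW* is not transcribed.
So UlmW is not produced.
Shikimate is absent, so LutG is active.
With repressor LutG bound, *gixN* is not transcribed.
So GixN is not produced.
KulS is non-functional in this strain, so it has no effect.
With no repressor bound, *elnF* is transcribed.

ON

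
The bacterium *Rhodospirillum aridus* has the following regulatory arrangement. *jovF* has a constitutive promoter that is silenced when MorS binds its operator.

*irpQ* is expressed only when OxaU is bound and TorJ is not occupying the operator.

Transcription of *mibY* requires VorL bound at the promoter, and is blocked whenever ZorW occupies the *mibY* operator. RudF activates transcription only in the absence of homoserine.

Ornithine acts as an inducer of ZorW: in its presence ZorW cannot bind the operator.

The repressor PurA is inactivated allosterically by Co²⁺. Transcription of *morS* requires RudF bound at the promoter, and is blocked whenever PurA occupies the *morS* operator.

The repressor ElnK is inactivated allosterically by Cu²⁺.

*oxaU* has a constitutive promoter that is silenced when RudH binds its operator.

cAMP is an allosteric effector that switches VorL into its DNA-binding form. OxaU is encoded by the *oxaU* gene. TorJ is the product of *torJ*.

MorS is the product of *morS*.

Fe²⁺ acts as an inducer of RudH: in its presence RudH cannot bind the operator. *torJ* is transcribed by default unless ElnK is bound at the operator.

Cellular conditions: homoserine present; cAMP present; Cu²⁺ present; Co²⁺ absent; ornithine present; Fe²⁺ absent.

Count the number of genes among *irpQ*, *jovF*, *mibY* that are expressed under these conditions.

2

Cu²⁺ is present, so ElnK is inactive.
With no repressor bound, *torJ* is transcribed.
So TorJ is produced and active.
Fe²⁺ is absent, so RudH is active.
With repressor RudH bound, *oxaU* is not transcribed.
So OxaU is not produced.
With repressor TorJ bound, *irpQ* is not transcribed.
→ *irpQ* is OFF.
Homoserine is present, so RudF is inactive.
Co²⁺ is absent, so PurA is active.
With repressor PurA bound, *morS* is not transcribed.
So MorS is not produced.
With no repressor bound, *jovF* is transcribed.
→ *jovF* is ON.
cAMP is present, so VorL is active.
Ornithine is present, so ZorW is inactive.
No repressor is bound and VorL is active, so *mibY* is transcribed.
→ *mibY* is ON.
2 of the 3 genes are transcribed.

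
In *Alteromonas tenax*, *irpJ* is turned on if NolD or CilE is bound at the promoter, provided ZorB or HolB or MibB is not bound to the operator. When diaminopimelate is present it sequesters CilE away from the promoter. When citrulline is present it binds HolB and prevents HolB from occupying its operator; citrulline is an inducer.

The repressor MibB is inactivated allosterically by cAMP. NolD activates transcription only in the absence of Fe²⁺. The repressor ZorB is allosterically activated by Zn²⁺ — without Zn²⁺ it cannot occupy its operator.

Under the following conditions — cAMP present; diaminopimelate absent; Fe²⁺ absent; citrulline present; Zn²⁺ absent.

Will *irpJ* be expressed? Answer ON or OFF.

ON

Zn²⁺ is absent, so ZorB is inactive.
Citrulline is present, so HolB is inactive.
Fe²⁺ is absent, so NolD is active.
Diaminopimelate is absent, so CilE is active.
cAMP is present, so MibB is inactive.
Activator NolD is present, so *irpJ* is transcribed.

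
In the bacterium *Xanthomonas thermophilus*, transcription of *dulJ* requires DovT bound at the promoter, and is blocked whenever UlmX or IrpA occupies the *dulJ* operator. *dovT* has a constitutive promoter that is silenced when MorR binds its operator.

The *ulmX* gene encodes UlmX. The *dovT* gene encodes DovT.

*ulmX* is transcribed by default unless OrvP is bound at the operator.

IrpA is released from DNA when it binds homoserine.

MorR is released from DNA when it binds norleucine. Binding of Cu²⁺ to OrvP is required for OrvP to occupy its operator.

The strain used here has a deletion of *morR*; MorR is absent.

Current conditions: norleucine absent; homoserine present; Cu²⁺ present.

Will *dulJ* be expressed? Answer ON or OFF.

ON

Cu²⁺ is present, so OrvP is active.
With repressor OrvP bound, *ulmX* is not transcribed.
So UlmX is not produced.
Homoserine is present, so IrpA is inactive.
MorR is non-functional in this strain, so it has no effect.
With no repressor bound, *dovT* is transcribed.
So DovT is produced and active.
No repressor is bound and DovT is active, so *dulJ* is transcribed.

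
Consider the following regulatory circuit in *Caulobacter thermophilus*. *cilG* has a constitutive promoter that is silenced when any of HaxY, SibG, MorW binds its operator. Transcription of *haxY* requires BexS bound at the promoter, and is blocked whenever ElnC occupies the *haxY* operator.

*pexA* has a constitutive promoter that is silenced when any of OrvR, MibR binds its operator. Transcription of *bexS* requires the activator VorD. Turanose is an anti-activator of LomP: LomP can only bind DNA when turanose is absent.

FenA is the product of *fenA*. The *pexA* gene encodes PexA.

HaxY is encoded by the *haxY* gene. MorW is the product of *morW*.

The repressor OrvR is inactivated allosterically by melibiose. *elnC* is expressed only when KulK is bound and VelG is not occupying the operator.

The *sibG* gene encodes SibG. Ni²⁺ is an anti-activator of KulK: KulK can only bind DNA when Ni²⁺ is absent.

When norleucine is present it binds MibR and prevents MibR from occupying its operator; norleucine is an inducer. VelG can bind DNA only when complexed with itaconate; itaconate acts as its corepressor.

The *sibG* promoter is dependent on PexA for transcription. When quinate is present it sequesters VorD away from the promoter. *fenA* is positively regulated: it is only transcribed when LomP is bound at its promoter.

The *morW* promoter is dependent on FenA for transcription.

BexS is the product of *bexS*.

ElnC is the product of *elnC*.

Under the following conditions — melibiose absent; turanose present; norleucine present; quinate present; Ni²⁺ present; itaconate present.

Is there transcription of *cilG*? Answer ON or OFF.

ON

Quinate is present, so VorD is inactive.
Required activator VorD is absent, so *bexS* is not transcribed.
So BexS is not produced.
Itaconate is present, so VelG is active.
Ni²⁺ is present, so KulK is inactive.
With repressor VelG bound, *elnC* is not transcribed.
So ElnC is not produced.
Required activator BexS is absent, so *haxY* is not transcribed.
So HaxY is not produced.
Melibiose is absent, so OrvR is active.
Norleucine is present, so MibR is inactive.
With repressor OrvR bound, *pexA* is not transcribed.
So PexA is not produced.
Required activator PexA is absent, so *sibG* is not transcribed.
So SibG is not produced.
Turanose is present, so LomP is inactive.
Required activator LomP is absent, so *fenA* is not transcribed.
So FenA is not produced.
Required activator FenA is absent, so *morW* is not transcribed.
So MorW is not produced.
With no repressor bound, *cilG* is transcribed.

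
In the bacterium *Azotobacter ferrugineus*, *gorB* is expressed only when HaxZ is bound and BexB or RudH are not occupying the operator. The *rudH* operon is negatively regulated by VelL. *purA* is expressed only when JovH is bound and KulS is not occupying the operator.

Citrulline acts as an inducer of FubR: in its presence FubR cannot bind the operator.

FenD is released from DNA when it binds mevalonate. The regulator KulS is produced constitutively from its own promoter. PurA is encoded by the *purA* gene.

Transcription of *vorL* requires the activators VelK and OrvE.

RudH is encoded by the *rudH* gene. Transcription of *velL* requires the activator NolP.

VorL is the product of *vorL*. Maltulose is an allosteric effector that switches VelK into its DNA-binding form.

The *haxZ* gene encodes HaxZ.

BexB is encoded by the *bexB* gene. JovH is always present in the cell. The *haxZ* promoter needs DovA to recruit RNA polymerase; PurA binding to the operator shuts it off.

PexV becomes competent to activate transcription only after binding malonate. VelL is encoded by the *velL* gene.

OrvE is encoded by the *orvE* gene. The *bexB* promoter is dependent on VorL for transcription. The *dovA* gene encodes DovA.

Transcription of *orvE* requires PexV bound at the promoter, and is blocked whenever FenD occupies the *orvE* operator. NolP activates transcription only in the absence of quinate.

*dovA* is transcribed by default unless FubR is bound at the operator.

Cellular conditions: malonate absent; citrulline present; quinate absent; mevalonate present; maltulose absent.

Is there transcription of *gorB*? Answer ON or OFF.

JovH is produced constitutively and is active.
KulS is produced constitutively and is active.
With repressor KulS bound, *purA* is not transcribed.
So PurA is not produced.
Citrulline is present, so FubR is inactive.
With no repressor bound, *dovA* is transcribed.
So DovA is produced and active.
No repressor is bound and DovA is active, so *haxZ* is transcribed.
So HaxZ is produced and active.
Maltulose is absent, so VelK is inactive.
Mevalonate is present, so FenD is inactive.
Malonate is absent, so PexV is inactive.
Required activator PexV is absent, so *orvE* is not transcribed.
So OrvE is not produced.
Required activator VelK is absent, so *vorL* is not transcribed.
So VorL is not produced.
Required activator VorL is absent, so *bexB* is not transcribed.
So BexB is not produced.
Quinate is absent, so NolP is active.
No repressor is bound and NolP is active, so *velL* is transcribed.
So VelL is produced and active.
With repressor VelL bound, *rudH* is not transcribed.
So RudH is not produced.
No repressor is bound and HaxZ is active, so *gorB* is transcribed.

ON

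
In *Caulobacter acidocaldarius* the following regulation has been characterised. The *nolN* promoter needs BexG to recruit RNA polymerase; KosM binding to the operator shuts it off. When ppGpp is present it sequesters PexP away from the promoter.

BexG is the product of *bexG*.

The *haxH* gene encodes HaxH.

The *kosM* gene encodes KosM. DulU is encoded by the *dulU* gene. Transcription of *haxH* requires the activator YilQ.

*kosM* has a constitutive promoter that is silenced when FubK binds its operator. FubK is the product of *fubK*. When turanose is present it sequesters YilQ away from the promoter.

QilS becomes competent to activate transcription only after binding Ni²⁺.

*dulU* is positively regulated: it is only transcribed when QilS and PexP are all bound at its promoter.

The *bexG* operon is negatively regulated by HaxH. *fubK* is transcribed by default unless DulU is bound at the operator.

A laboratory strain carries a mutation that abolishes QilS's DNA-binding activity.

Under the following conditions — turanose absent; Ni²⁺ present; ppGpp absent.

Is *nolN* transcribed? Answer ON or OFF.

OFF

QilS is non-functional in this strain, so it has no effect.
ppGpp is absent, so PexP is active.
Required activator QilS is absent, so *dulU* is not transcribed.
So DulU is not produced.
With no repressor bound, *fubK* is transcribed.
So FubK is produced and active.
With repressor FubK bound, *kosM* is not transcribed.
So KosM is not produced.
Turanose is absent, so YilQ is active.
No repressor is bound and YilQ is active, so *haxH* is transcribed.
So HaxH is produced and active.
With repressor HaxH bound, *bexG* is not transcribed.
So BexG is not produced.
Required activator BexG is absent, so *nolN* is not transcribed.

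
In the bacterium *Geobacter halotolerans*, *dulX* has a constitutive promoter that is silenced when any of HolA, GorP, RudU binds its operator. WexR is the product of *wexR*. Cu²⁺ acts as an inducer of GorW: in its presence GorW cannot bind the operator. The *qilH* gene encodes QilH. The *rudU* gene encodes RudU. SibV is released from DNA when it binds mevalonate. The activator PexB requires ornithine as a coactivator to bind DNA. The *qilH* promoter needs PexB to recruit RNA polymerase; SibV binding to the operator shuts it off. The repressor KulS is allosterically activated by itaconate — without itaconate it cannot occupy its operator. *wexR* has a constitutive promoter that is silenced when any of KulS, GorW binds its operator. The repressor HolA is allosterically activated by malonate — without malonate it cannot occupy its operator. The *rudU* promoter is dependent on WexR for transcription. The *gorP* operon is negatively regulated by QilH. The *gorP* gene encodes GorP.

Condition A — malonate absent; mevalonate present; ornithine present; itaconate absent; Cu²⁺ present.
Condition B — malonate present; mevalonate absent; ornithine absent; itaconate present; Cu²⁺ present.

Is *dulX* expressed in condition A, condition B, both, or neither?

Condition A:
Malonate is absent, so HolA is inactive.
Mevalonate is present, so SibV is inactive.
Ornithine is present, so PexB is active.
No repressor is bound and PexB is active, so *qilH* is transcribed.
So QilH is produced and active.
With repressor QilH bound, *gorP* is not transcribed.
So GorP is not produced.
Itaconate is absent, so KulS is inactive.
Cu²⁺ is present, so GorW is inactive.
With no repressor bound, *wexR* is transcribed.
So WexR is produced and active.
No repressor is bound and WexR is active, so *rudU* is transcribed.
So RudU is produced and active.
With repressor RudU bound, *dulX* is not transcribed.
→ *dulX* is OFF in A.
Condition B:
Malonate is present, so HolA is active.
Mevalonate is absent, so SibV is active.
Ornithine is absent, so PexB is inactive.
With repressor SibV bound, *qilH* is not transcribed.
So QilH is not produced.
With no repressor bound, *gorP* is transcribed.
So GorP is produced and active.
Itaconate is present, so KulS is active.
Cu²⁺ is present, so GorW is inactive.
With repressor KulS bound, *wexR* is not transcribed.
So WexR is not produced.
Required activator WexR is absent, so *rudU* is not transcribed.
So RudU is not produced.
With repressor HolA bound, *dulX* is not transcribed.
→ *dulX* is OFF in B.

neither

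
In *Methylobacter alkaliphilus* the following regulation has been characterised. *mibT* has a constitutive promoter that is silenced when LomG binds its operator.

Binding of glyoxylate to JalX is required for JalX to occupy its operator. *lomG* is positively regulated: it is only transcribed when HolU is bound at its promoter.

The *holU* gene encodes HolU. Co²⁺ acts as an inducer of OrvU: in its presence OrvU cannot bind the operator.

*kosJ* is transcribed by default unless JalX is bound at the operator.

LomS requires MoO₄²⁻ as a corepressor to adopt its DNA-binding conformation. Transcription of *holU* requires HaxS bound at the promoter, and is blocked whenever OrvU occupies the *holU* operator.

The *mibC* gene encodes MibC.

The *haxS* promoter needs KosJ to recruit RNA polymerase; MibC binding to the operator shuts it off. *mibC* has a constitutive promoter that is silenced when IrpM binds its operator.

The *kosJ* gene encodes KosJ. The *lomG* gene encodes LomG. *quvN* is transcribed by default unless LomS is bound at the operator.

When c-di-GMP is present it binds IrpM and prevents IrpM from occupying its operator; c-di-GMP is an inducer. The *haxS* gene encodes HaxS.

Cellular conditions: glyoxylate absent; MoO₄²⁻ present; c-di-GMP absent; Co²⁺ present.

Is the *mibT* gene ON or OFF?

c-di-GMP is absent, so IrpM is active.
With repressor IrpM bound, *mibC* is not transcribed.
So MibC is not produced.
Glyoxylate is absent, so JalX is inactive.
With no repressor bound, *kosJ* is transcribed.
So KosJ is produced and active.
No repressor is bound and KosJ is active, so *haxS* is transcribed.
So HaxS is produced and active.
Co²⁺ is present, so OrvU is inactive.
No repressor is bound and HaxS is active, so *holU* is transcribed.
So HolU is produced and active.
No repressor is bound and HolU is active, so *lomG* is transcribed.
So LomG is produced and active.
With repressor LomG bound, *mibT* is not transcribed.

OFF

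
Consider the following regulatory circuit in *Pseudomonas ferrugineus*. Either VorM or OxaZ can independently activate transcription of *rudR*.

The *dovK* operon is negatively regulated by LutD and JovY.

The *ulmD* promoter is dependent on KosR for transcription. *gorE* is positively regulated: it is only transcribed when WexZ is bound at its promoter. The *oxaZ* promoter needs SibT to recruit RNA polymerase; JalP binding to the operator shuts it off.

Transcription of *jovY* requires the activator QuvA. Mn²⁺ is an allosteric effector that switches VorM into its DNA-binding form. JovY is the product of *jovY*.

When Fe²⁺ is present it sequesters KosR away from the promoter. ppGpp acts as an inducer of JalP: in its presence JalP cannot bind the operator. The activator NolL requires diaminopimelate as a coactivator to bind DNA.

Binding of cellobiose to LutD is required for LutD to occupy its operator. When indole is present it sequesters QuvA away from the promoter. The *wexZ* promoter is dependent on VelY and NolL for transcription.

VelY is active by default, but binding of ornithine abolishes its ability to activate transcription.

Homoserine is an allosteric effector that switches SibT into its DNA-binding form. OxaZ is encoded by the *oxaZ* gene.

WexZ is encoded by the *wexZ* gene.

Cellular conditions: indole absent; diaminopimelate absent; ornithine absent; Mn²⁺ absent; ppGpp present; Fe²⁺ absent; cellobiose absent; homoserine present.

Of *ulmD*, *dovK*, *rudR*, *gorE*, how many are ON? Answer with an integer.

Fe²⁺ is absent, so KosR is active.
No repressor is bound and KosR is active, so *ulmD* is transcribed.
→ *ulmD* is ON.
Cellobiose is absent, so LutD is inactive.
Indole is absent, so QuvA is active.
No repressor is bound and QuvA is active, so *jovY* is transcribed.
So JovY is produced and active.
With repressor JovY bound, *dovK* is not transcribed.
→ *dovK* is OFF.
Mn²⁺ is absent, so VorM is inactive.
ppGpp is present, so JalP is inactive.
Homoserine is present, so SibT is active.
No repressor is bound and SibT is active, so *oxaZ* is transcribed.
So OxaZ is produced and active.
Activator OxaZ is present, so *rudR* is transcribed.
→ *rudR* is ON.
Ornithine is absent, so VelY is active.
Diaminopimelate is absent, so NolL is inactive.
Required activator NolL is absent, so *wexZ* is not transcribed.
So WexZ is not produced.
Required activator WexZ is absent, so *gorE* is not transcribed.
→ *gorE* is OFF.
2 of the 4 genes are transcribed.

2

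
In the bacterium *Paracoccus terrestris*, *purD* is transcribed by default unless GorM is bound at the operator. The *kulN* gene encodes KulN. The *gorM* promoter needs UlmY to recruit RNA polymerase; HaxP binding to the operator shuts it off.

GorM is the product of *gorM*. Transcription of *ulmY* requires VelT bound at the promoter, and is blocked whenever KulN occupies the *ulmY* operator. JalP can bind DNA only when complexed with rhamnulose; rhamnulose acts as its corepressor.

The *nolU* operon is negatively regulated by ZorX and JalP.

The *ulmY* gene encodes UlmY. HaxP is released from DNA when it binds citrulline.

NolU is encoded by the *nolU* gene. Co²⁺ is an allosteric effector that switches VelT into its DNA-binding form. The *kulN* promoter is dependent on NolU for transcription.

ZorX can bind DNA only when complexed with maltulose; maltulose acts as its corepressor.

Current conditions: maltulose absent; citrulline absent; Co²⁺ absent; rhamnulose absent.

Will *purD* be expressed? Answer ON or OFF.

Maltulose is absent, so ZorX is inactive.
Rhamnulose is absent, so JalP is inactive.
With no repressor bound, *nolU* is transcribed.
So NolU is produced and active.
No repressor is bound and NolU is active, so *kulN* is transcribed.
So KulN is produced and active.
Co²⁺ is absent, so VelT is inactive.
With repressor KulN bound, *ulmY* is not transcribed.
So UlmY is not produced.
Citrulline is absent, so HaxP is active.
With repressor HaxP bound, *gorM* is not transcribed.
So GorM is not produced.
With no repressor bound, *purD* is transcribed.

ON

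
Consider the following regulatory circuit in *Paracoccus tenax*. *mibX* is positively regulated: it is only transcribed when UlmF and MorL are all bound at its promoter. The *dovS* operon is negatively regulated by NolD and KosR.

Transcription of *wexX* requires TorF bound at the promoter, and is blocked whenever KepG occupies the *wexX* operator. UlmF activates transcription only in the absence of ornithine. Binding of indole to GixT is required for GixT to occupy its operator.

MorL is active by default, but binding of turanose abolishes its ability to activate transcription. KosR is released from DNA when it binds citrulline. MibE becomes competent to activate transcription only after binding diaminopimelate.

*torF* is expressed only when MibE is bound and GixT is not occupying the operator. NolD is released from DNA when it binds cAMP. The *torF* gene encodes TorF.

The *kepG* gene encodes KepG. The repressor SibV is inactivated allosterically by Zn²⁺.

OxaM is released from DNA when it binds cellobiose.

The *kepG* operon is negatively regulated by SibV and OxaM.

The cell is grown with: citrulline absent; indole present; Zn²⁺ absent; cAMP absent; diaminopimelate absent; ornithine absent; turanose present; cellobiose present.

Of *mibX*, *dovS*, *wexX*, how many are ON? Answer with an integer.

Ornithine is absent, so UlmF is active.
Turanose is present, so MorL is inactive.
Required activator MorL is absent, so *mibX* is not transcribed.
→ *mibX* is OFF.
cAMP is absent, so NolD is active.
Citrulline is absent, so KosR is active.
With repressor NolD bound, *dovS* is not transcribed.
→ *dovS* is OFF.
Indole is present, so GixT is active.
Diaminopimelate is absent, so MibE is inactive.
With repressor GixT bound, *torF* is not transcribed.
So TorF is not produced.
Zn²⁺ is absent, so SibV is active.
Cellobiose is present, so OxaM is inactive.
With repressor SibV bound, *kepG* is not transcribed.
So KepG is not produced.
Required activator TorF is absent, so *wexX* is not transcribed.
→ *wexX* is OFF.
0 of the 3 genes are transcribed.

0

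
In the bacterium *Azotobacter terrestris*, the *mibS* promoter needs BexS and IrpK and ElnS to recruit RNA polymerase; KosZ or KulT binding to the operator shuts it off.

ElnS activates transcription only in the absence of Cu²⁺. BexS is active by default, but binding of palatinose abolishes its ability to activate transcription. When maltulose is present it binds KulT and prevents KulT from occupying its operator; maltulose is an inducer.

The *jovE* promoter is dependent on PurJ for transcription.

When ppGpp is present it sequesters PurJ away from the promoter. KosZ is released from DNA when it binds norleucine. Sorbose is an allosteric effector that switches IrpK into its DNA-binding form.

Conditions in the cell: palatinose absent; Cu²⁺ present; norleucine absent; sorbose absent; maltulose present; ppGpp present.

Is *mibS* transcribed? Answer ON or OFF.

Norleucine is absent, so KosZ is active.
Palatinose is absent, so BexS is active.
Maltulose is present, so KulT is inactive.
Sorbose is absent, so IrpK is inactive.
Cu²⁺ is present, so ElnS is inactive.
With repressor KosZ bound, *mibS* is not transcribed.

OFF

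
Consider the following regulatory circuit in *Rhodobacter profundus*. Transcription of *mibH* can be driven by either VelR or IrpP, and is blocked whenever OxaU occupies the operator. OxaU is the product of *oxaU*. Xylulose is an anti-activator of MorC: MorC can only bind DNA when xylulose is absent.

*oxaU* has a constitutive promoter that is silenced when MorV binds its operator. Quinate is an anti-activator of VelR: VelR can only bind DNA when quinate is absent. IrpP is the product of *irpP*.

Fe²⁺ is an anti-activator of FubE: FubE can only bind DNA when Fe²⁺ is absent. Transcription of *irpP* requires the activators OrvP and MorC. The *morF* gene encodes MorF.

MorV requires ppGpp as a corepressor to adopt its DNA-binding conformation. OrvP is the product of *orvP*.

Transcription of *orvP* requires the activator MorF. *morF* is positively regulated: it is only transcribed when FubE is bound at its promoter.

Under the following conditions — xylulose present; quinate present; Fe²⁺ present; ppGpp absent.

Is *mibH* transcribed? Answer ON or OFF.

OFF

Quinate is present, so VelR is inactive.
ppGpp is absent, so MorV is inactive.
With no repressor bound, *oxaU* is transcribed.
So OxaU is produced and active.
Fe²⁺ is present, so FubE is inactive.
Required activator FubE is absent, so *morF* is not transcribed.
So MorF is not produced.
Required activator MorF is absent, so *orvP* is not transcribed.
So OrvP is not produced.
Xylulose is present, so MorC is inactive.
Required activator OrvP is absent, so *irpP* is not transcribed.
So IrpP is not produced.
With repressor OxaU bound, *mibH* is not transcribed.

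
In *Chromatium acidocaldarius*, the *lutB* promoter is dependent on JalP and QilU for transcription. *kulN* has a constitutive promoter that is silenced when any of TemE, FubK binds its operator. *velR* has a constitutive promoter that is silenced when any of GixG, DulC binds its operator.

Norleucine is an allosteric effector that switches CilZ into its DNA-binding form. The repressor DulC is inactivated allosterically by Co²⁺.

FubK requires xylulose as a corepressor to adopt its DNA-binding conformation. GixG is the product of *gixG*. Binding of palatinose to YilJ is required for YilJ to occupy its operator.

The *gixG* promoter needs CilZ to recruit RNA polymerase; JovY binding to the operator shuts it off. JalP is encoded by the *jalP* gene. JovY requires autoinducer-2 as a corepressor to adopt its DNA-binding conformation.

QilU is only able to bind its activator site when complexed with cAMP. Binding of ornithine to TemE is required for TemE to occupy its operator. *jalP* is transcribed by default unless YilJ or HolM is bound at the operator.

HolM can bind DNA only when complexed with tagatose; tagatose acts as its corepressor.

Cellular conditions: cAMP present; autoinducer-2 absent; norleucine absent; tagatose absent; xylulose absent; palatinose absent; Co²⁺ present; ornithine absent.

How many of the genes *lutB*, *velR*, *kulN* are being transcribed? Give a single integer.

Palatinose is absent, so YilJ is inactive.
Tagatose is absent, so HolM is inactive.
With no repressor bound, *jalP* is transcribed.
So JalP is produced and active.
cAMP is present, so QilU is active.
No repressor is bound and JalP and QilU are active, so *lutB* is transcribed.
→ *lutB* is ON.
Autoinducer-2 is absent, so JovY is inactive.
Norleucine is absent, so CilZ is inactive.
Required activator CilZ is absent, so *gixG* is not transcribed.
So GixG is not produced.
Co²⁺ is present, so DulC is inactive.
With no repressor bound, *velR* is transcribed.
→ *velR* is ON.
Ornithine is absent, so TemE is inactive.
Xylulose is absent, so FubK is inactive.
With no repressor bound, *kulN* is transcribed.
→ *kulN* is ON.
3 of the 3 genes are transcribed.

3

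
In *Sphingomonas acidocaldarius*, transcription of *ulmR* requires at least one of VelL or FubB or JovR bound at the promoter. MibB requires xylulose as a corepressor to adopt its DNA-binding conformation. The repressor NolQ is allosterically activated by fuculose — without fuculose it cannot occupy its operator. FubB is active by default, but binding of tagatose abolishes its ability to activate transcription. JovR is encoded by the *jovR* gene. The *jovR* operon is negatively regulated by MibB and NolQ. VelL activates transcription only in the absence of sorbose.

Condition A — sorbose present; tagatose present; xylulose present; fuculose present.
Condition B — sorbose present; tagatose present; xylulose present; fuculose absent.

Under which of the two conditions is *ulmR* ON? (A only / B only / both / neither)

neither

Condition A:
Sorbose is present, so VelL is inactive.
Tagatose is present, so FubB is inactive.
Xylulose is present, so MibB is active.
Fuculose is present, so NolQ is active.
With repressor MibB bound, *jovR* is not transcribed.
So JovR is not produced.
No activator is available at the *ulmR* promoter, so *ulmR* is not transcribed.
→ *ulmR* is OFF in A.
Condition B:
Sorbose is present, so VelL is inactive.
Tagatose is present, so FubB is inactive.
Xylulose is present, so MibB is active.
Fuculose is absent, so NolQ is inactive.
With repressor MibB bound, *jovR* is not transcribed.
So JovR is not produced.
No activator is available at the *ulmR* promoter, so *ulmR* is not transcribed.
→ *ulmR* is OFF in B.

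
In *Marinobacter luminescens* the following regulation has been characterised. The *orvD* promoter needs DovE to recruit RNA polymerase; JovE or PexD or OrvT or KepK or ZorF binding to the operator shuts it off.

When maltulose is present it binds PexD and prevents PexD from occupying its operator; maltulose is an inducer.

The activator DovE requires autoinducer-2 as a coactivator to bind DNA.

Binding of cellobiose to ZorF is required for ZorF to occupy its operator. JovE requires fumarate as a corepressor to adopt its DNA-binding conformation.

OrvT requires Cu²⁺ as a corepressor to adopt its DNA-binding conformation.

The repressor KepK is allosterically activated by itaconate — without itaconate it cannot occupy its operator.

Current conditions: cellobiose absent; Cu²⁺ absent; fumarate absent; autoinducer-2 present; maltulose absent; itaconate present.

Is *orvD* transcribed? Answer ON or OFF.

Autoinducer-2 is present, so DovE is active.
Fumarate is absent, so JovE is inactive.
Maltulose is absent, so PexD is active.
Cu²⁺ is absent, so OrvT is inactive.
Itaconate is present, so KepK is active.
Cellobiose is absent, so ZorF is inactive.
With repressor PexD bound, *orvD* is not transcribed.

OFF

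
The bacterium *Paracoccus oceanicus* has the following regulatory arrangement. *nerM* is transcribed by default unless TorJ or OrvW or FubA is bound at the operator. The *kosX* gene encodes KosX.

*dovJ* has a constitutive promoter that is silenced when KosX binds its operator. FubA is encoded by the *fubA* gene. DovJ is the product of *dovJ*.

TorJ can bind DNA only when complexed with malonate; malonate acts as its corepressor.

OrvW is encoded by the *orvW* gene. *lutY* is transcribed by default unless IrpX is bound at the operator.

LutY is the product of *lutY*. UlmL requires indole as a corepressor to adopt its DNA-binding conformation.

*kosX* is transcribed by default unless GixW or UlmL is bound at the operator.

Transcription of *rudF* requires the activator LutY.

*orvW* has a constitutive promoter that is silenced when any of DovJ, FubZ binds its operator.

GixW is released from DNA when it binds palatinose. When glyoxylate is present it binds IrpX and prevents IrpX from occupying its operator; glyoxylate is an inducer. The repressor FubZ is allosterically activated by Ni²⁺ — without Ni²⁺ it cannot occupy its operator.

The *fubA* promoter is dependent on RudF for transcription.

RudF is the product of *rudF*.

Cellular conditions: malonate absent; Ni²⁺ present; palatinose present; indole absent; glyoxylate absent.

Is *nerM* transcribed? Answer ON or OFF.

Malonate is absent, so TorJ is inactive.
Palatinose is present, so GixW is inactive.
Indole is absent, so UlmL is inactive.
With no repressor bound, *kosX* is transcribed.
So KosX is produced and active.
With repressor KosX bound, *dovJ* is not transcribed.
So DovJ is not produced.
Ni²⁺ is present, so FubZ is active.
With repressor FubZ bound, *orvW* is not transcribed.
So OrvW is not produced.
Glyoxylate is absent, so IrpX is active.
With repressor IrpX bound, *lutY* is not transcribed.
So LutY is not produced.
Required activator LutY is absent, so *rudF* is not transcribed.
So RudF is not produced.
Required activator RudF is absent, so *fubA* is not transcribed.
So FubA is not produced.
With no repressor bound, *nerM* is transcribed.

ON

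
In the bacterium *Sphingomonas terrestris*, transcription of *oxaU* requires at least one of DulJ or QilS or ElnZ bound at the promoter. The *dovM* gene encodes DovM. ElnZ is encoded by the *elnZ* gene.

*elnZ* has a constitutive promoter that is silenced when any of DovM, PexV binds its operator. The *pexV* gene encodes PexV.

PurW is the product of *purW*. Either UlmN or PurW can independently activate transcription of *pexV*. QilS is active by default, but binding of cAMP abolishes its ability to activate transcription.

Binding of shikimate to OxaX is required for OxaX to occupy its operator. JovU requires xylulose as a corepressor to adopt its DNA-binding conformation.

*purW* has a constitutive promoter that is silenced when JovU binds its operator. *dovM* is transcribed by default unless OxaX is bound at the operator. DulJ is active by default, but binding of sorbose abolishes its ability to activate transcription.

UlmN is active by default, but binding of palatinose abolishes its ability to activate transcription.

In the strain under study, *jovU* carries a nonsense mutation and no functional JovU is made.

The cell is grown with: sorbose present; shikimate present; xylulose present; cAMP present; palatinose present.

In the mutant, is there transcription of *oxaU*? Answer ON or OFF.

OFF

Sorbose is present, so DulJ is inactive.
cAMP is present, so QilS is inactive.
Shikimate is present, so OxaX is active.
With repressor OxaX bound, *dovM* is not transcribed.
So DovM is not produced.
Palatinose is present, so UlmN is inactive.
JovU is non-functional in this strain, so it has no effect.
With no repressor bound, *purW* is transcribed.
So PurW is produced and active.
Activator PurW is present, so *pexV* is transcribed.
So PexV is produced and active.
With repressor PexV bound, *elnZ* is not transcribed.
So ElnZ is not produced.
No activator is available at the *oxaU* promoter, so *oxaU* is not transcribed.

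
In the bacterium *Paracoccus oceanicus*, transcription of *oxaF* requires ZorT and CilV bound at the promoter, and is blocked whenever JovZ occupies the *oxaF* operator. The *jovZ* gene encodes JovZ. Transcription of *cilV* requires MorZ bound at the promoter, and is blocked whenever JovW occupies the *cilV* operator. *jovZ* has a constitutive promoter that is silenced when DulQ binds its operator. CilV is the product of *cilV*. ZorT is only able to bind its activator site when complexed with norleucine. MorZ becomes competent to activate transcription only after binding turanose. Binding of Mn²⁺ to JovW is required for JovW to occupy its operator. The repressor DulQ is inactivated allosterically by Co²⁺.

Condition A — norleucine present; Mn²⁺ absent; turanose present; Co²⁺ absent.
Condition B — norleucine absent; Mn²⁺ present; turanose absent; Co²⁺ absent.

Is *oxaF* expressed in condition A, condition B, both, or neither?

A only

Condition A:
Norleucine is present, so ZorT is active.
Mn²⁺ is absent, so JovW is inactive.
Turanose is present, so MorZ is active.
No repressor is bound and MorZ is active, so *cilV* is transcribed.
So CilV is produced and active.
Co²⁺ is absent, so DulQ is active.
With repressor DulQ bound, *jovZ* is not transcribed.
So JovZ is not produced.
No repressor is bound and ZorT and CilV are active, so *oxaF* is transcribed.
→ *oxaF* is ON in A.
Condition B:
Norleucine is absent, so ZorT is inactive.
Mn²⁺ is present, so JovW is active.
Turanose is absent, so MorZ is inactive.
With repressor JovW bound, *cilV* is not transcribed.
So CilV is not produced.
Co²⁺ is absent, so DulQ is active.
With repressor DulQ bound, *jovZ* is not transcribed.
So JovZ is not produced.
Required activator ZorT is absent, so *oxaF* is not transcribed.
→ *oxaF* is OFF in B.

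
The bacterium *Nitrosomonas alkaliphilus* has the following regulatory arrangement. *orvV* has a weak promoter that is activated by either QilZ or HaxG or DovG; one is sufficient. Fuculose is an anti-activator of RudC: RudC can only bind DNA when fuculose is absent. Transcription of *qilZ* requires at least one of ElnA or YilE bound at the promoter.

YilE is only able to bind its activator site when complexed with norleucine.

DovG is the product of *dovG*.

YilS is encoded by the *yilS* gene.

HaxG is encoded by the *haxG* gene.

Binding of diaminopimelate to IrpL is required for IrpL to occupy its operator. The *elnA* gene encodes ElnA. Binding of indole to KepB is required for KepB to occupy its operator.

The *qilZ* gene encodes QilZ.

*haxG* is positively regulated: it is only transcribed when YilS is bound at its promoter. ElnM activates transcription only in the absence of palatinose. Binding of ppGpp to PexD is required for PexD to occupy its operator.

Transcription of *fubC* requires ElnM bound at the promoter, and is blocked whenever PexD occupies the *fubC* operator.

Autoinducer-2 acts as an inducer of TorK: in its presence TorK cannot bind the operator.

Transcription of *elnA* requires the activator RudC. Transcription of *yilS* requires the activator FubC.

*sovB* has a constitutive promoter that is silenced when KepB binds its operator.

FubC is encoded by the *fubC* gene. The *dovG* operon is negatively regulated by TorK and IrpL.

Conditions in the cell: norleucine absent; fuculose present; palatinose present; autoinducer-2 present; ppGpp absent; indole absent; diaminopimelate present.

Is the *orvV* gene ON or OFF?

OFF

Fuculose is present, so RudC is inactive.
Required activator RudC is absent, so *elnA* is not transcribed.
So ElnA is not produced.
Norleucine is absent, so YilE is inactive.
No activator is available at the *qilZ* promoter, so *qilZ* is not transcribed.
So QilZ is not produced.
ppGpp is absent, so PexD is inactive.
Palatinose is present, so ElnM is inactive.
Required activator ElnM is absent, so *fubC* is not transcribed.
So FubC is not produced.
Required activator FubC is absent, so *yilS* is not transcribed.
So YilS is not produced.
Required activator YilS is absent, so *haxG* is not transcribed.
So HaxG is not produced.
Autoinducer-2 is present, so TorK is inactive.
Diaminopimelate is present, so IrpL is active.
With repressor IrpL bound, *dovG* is not transcribed.
So DovG is not produced.
No activator is available at the *orvV* promoter, so *orvV* is not transcribed.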